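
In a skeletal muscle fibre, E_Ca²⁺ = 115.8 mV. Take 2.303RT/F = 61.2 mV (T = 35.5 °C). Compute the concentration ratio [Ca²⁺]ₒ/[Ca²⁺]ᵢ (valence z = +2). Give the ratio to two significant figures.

log₁₀([out]/[in]) = E·z/(61.2) = 115.8 × 2 / 61.2 = 3.7843
[out]/[in] = 10^(3.7843) = 6086

6100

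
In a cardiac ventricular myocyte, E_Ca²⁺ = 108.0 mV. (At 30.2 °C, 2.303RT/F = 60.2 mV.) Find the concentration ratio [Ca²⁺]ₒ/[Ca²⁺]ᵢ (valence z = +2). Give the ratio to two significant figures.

3900

log₁₀([out]/[in]) = E·z/(60.2) = 108.0 × 2 / 60.2 = 3.5880
[out]/[in] = 10^(3.5880) = 3873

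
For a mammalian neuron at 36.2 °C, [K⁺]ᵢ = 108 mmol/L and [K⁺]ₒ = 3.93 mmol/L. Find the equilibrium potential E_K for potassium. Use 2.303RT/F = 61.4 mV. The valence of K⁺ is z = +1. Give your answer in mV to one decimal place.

-88.4 mV

E = (61.4/z) · log₁₀([K⁺]_out/[K⁺]_in) with z = +1.
= (61.4/1) · log₁₀(3.93/108) = 61.40 · log₁₀(0.03639)
= 61.40 · (-1.4390) = -88.36 mV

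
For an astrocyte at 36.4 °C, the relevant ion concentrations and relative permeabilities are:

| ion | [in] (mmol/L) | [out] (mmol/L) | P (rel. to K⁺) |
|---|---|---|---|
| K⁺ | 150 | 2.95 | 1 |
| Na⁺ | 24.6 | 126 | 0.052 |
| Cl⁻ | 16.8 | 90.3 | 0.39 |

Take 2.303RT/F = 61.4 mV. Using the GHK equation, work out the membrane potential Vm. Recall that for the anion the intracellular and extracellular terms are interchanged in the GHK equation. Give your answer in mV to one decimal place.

-65.4 mV

Vm = 61.4 · log₁₀[(Σ P·[cation]ₒ + Σ P·[anion]ᵢ) / (Σ P·[cation]ᵢ + Σ P·[anion]ₒ)]
Numerator = 1×2.95 + 0.052×126 + 0.39×16.8 = 16.05
Denominator = 1×150 + 0.052×24.6 + 0.39×90.3 = 186.5
Vm = 61.4 · log₁₀(0.086082) = 61.4 × (-1.0651) = -65.40 mV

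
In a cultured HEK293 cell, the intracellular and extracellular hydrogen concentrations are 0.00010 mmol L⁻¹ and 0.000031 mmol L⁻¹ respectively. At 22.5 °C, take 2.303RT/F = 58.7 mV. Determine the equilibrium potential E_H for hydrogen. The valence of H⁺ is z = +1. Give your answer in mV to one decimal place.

-29.9 mV

E = (58.7/z) · log₁₀([H⁺]_out/[H⁺]_in) with z = +1.
= (58.7/1) · log₁₀(0.000031/0.00010) = 58.70 · log₁₀(0.31)
= 58.70 · (-0.5086) = -29.86 mV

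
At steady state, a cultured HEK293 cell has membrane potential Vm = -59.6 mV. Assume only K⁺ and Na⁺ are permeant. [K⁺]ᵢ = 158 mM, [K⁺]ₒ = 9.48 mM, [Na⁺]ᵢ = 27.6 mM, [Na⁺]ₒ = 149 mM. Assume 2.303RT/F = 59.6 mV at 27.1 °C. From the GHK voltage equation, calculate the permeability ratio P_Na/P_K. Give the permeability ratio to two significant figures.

0.043

Let α = P_Na/P_K. GHK: Vm = 59.6·log₁₀[(Kₒ + α·Naₒ)/(Kᵢ + α·Naᵢ)].
10^(Vm/59.6) = 10^(-59.6/59.6) = 0.1
So 0.1·(Kᵢ + α·Naᵢ) = Kₒ + α·Naₒ → α = (0.1·158.0 − 9.48) / (149.0 − 0.1·27.6)
α = (15.8 − 9.48) / (149.0 − 2.76) = 6.32/146.2 = 0.04322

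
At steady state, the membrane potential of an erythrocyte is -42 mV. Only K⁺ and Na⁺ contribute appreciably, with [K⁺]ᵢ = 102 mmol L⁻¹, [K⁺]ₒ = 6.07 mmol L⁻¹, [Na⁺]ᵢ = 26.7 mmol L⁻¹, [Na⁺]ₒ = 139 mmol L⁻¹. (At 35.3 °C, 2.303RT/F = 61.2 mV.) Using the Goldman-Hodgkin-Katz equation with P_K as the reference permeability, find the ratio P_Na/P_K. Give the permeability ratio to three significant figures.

0.112

Let α = P_Na/P_K. GHK: Vm = 61.2·log₁₀[(Kₒ + α·Naₒ)/(Kᵢ + α·Naᵢ)].
10^(Vm/61.2) = 10^(-42.0/61.2) = 0.20593
So 0.20593·(Kᵢ + α·Naᵢ) = Kₒ + α·Naₒ → α = (0.20593·102.0 − 6.07) / (139.0 − 0.20593·26.7)
α = (21.01 − 6.07) / (139.0 − 5.498) = 14.94/133.5 = 0.1119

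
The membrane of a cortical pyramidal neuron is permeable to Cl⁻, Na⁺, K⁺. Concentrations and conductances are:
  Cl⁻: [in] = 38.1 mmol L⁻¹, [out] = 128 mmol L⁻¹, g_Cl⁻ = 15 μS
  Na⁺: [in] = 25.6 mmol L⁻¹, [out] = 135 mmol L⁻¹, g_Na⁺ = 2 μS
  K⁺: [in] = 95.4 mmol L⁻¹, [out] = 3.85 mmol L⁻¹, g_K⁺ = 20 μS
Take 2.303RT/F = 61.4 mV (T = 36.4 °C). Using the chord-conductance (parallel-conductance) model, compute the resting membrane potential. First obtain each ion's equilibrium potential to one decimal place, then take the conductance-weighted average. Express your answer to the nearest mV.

E_Cl⁻ = (61.4/-1)·log₁₀(128/38.1) = -32.3 mV
E_Na⁺ = (61.4/1)·log₁₀(135/25.6) = 44.3 mV
E_K⁺ = (61.4/1)·log₁₀(3.85/95.4) = -85.6 mV
Vm = (Σ gᵢEᵢ)/(Σ gᵢ) = (15·-32.3 + 2·44.3 + 20·-85.6) / (15 + 2 + 20)
= -2107.90 / 37 = -56.97 mV

-57 mV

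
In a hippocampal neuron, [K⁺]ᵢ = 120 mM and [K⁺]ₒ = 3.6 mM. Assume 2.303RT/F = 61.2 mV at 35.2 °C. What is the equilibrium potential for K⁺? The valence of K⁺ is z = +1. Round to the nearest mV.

-93 mV

E = (61.2/z) · log₁₀([K⁺]_out/[K⁺]_in) with z = +1.
= (61.2/1) · log₁₀(3.6/120) = 61.20 · log₁₀(0.03)
= 61.20 · (-1.5229) = -93.20 mV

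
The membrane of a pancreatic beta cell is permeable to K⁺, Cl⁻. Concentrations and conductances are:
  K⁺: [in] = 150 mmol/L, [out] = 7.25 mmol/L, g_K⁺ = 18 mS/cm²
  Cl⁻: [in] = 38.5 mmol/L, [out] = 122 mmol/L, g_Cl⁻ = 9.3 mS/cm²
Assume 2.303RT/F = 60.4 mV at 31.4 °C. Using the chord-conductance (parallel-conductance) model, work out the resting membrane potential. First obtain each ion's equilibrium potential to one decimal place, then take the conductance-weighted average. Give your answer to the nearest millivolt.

E_K⁺ = (60.4/1)·log₁₀(7.25/150) = -79.5 mV
E_Cl⁻ = (60.4/-1)·log₁₀(122/38.5) = -30.3 mV
Vm = (Σ gᵢEᵢ)/(Σ gᵢ) = (18·-79.5 + 9.3·-30.3) / (18 + 9.3)
= -1712.79 / 27.3 = -62.74 mV

-63 mV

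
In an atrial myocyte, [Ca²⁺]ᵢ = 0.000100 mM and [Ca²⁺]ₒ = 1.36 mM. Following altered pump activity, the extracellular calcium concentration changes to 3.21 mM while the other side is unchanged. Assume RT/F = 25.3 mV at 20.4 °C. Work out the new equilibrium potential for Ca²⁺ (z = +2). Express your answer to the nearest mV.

After the shift: [Ca²⁺]_out = 3.21, [Ca²⁺]_in = 0.000100 mM.
E_new = (25.3/2)·ln(3.21/0.000100) = 12.65 · (10.3766) = 131.26 mV

131 mV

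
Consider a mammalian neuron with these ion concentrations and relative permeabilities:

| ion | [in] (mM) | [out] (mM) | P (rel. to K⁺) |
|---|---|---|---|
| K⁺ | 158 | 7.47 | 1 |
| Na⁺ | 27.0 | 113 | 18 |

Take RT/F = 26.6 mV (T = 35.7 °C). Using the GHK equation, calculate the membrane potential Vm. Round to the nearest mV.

31 mV

Vm = 26.6 · ln[(Σ P·[cation]ₒ + Σ P·[anion]ᵢ) / (Σ P·[cation]ᵢ + Σ P·[anion]ₒ)]
Numerator = 1×7.47 + 18×113 = 2041
Denominator = 1×158 + 18×27.0 = 644
Vm = 26.6 · ln(3.17) = 26.6 × (1.1537) = 30.69 mV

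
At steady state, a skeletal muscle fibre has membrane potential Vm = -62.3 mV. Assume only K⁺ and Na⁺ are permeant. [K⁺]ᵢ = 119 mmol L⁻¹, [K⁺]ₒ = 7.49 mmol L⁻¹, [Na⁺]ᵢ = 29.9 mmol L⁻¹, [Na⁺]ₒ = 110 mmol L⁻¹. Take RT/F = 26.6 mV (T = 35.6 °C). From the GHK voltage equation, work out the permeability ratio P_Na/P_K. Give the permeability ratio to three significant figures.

Let α = P_Na/P_K. GHK: Vm = 26.6·ln[(Kₒ + α·Naₒ)/(Kᵢ + α·Naᵢ)].
e^(Vm/26.6) = e^(-62.3/26.6) = 0.096125
So 0.096125·(Kᵢ + α·Naᵢ) = Kₒ + α·Naₒ → α = (0.096125·119.0 − 7.49) / (110.0 − 0.096125·29.9)
α = (11.44 − 7.49) / (110.0 − 2.874) = 3.949/107.1 = 0.03686

0.0369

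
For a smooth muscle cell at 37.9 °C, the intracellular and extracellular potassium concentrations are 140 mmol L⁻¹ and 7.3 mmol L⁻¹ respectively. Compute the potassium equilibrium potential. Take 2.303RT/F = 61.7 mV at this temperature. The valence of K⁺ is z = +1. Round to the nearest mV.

-79 mV

E = (61.7/z) · log₁₀([K⁺]_out/[K⁺]_in) with z = +1.
= (61.7/1) · log₁₀(7.3/140) = 61.70 · log₁₀(0.05214)
= 61.70 · (-1.2828) = -79.15 mV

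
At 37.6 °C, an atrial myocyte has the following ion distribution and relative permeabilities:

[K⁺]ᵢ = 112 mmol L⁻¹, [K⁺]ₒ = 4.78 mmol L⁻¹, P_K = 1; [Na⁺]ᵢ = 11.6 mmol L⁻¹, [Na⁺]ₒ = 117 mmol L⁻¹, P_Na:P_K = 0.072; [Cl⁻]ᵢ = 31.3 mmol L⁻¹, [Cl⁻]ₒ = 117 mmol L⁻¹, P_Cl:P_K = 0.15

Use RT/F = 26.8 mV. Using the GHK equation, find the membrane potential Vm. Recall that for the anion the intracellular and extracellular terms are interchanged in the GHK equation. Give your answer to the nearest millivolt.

Vm = 26.8 · ln[(Σ P·[cation]ₒ + Σ P·[anion]ᵢ) / (Σ P·[cation]ᵢ + Σ P·[anion]ₒ)]
Numerator = 1×4.78 + 0.072×117 + 0.15×31.3 = 17.9
Denominator = 1×112 + 0.072×11.6 + 0.15×117 = 130.4
Vm = 26.8 · ln(0.13728) = 26.8 × (-1.9857) = -53.22 mV

-53 mV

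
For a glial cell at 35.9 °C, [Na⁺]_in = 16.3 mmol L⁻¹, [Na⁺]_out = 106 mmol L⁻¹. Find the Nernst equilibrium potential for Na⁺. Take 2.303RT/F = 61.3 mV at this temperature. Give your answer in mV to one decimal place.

49.8 mV

E = (61.3/z) · log₁₀([Na⁺]_out/[Na⁺]_in) with z = +1.
= (61.3/1) · log₁₀(106/16.3) = 61.30 · log₁₀(6.503)
= 61.30 · (0.8131) = 49.84 mV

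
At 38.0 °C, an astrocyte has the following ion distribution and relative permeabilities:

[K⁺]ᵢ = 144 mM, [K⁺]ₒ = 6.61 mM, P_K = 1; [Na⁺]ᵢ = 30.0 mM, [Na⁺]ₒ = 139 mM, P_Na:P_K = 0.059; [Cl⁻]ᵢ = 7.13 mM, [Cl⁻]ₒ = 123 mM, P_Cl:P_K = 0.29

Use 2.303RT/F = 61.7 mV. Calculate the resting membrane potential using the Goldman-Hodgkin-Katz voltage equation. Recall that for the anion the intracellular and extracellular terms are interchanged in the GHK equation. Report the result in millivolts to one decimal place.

Vm = 61.7 · log₁₀[(Σ P·[cation]ₒ + Σ P·[anion]ᵢ) / (Σ P·[cation]ᵢ + Σ P·[anion]ₒ)]
Numerator = 1×6.61 + 0.059×139 + 0.29×7.13 = 16.88
Denominator = 1×144 + 0.059×30.0 + 0.29×123 = 181.4
Vm = 61.7 · log₁₀(0.093026) = 61.7 × (-1.0314) = -63.64 mV

-63.6 mV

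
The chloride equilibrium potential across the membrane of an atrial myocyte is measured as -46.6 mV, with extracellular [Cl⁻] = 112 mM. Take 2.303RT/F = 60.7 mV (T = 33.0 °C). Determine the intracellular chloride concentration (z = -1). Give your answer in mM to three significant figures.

Nernst: E = (60.7/-1) · log₁₀([out]/[in]), so log₁₀([out]/[in]) = -46.6 × -1 / 60.7 = 0.7677.
[out]/[in] = 10^(0.7677) = 5.857.
[in] = 112 / 5.857 = 19.12 mM.

19.1 mM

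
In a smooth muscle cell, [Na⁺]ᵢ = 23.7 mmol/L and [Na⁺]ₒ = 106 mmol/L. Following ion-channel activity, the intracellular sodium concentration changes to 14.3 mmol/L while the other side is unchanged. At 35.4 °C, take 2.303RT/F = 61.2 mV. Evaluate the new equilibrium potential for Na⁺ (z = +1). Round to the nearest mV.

After the shift: [Na⁺]_out = 106, [Na⁺]_in = 14.3 mmol/L.
E_new = (61.2/1)·log₁₀(106/14.3) = 61.20 · (0.8700) = 53.24 mV

53 mV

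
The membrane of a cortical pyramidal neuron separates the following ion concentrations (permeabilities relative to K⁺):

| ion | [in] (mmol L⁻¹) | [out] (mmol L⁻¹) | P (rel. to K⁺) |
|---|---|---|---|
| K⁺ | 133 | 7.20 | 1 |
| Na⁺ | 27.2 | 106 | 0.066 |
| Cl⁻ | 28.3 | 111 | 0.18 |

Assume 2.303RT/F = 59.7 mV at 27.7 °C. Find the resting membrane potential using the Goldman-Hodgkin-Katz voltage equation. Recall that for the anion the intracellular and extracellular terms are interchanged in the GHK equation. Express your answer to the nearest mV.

-54 mV

Vm = 59.7 · log₁₀[(Σ P·[cation]ₒ + Σ P·[anion]ᵢ) / (Σ P·[cation]ᵢ + Σ P·[anion]ₒ)]
Numerator = 1×7.20 + 0.066×106 + 0.18×28.3 = 19.29
Denominator = 1×133 + 0.066×27.2 + 0.18×111 = 154.8
Vm = 59.7 · log₁₀(0.12463) = 59.7 × (-0.9044) = -53.99 mV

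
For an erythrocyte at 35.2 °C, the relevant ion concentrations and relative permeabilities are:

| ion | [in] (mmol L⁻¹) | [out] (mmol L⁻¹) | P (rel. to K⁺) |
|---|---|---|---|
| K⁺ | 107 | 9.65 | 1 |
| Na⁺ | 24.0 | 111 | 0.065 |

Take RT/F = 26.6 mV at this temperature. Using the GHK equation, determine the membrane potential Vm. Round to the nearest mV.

-50 mV

Vm = 26.6 · ln[(Σ P·[cation]ₒ + Σ P·[anion]ᵢ) / (Σ P·[cation]ᵢ + Σ P·[anion]ₒ)]
Numerator = 1×9.65 + 0.065×111 = 16.87
Denominator = 1×107 + 0.065×24.0 = 108.6
Vm = 26.6 · ln(0.15535) = 26.6 × (-1.8621) = -49.53 mV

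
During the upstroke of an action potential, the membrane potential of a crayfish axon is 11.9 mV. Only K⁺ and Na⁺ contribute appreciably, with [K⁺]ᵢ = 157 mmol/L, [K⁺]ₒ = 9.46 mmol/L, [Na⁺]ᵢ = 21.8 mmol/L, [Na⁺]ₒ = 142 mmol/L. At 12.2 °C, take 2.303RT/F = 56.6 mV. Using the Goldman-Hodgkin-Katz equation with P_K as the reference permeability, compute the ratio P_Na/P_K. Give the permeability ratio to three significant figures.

Let α = P_Na/P_K. GHK: Vm = 56.6·log₁₀[(Kₒ + α·Naₒ)/(Kᵢ + α·Naᵢ)].
10^(Vm/56.6) = 10^(11.9/56.6) = 1.6227
So 1.6227·(Kᵢ + α·Naᵢ) = Kₒ + α·Naₒ → α = (1.6227·157.0 − 9.46) / (142.0 − 1.6227·21.8)
α = (254.8 − 9.46) / (142.0 − 35.38) = 245.3/106.6 = 2.301

2.30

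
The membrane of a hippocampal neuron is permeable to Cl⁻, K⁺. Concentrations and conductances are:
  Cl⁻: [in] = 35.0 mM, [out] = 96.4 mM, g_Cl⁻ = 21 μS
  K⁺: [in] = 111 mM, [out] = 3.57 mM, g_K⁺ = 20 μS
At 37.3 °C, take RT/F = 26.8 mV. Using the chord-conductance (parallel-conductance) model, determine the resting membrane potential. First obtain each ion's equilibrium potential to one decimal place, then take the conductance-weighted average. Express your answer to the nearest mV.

-59 mV

E_Cl⁻ = (26.8/-1)·ln(96.4/35.0) = -27.2 mV
E_K⁺ = (26.8/1)·ln(3.57/111) = -92.1 mV
Vm = (Σ gᵢEᵢ)/(Σ gᵢ) = (21·-27.2 + 20·-92.1) / (21 + 20)
= -2413.20 / 41 = -58.86 mV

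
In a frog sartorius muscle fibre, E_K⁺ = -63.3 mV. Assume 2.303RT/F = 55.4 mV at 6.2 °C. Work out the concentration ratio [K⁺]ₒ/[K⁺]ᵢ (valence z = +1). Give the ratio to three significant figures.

log₁₀([out]/[in]) = E·z/(55.4) = -63.3 × 1 / 55.4 = -1.1426
[out]/[in] = 10^(-1.1426) = 0.07201

0.0720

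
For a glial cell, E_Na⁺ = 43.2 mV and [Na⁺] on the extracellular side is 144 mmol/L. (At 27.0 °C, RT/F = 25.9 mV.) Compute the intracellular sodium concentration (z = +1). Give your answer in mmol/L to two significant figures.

27 mmol/L

Nernst: E = (25.9/1) · ln([out]/[in]), so ln([out]/[in]) = 43.2 × 1 / 25.9 = 1.6680.
[out]/[in] = e^(1.6680) = 5.301.
[in] = 144 / 5.301 = 27.16 mmol/L.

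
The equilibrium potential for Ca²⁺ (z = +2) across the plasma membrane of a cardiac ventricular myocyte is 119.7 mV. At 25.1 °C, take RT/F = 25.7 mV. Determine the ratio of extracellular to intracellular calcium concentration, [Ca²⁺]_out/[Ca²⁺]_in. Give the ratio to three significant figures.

ln([out]/[in]) = E·z/(25.7) = 119.7 × 2 / 25.7 = 9.3152
[out]/[in] = e^(9.3152) = 1.111e+04

11100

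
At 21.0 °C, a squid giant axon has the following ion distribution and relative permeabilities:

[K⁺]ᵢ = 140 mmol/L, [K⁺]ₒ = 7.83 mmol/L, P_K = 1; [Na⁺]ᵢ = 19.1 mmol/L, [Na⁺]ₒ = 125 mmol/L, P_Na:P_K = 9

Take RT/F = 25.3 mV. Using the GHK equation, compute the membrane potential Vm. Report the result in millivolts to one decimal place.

Vm = 25.3 · ln[(Σ P·[cation]ₒ + Σ P·[anion]ᵢ) / (Σ P·[cation]ᵢ + Σ P·[anion]ₒ)]
Numerator = 1×7.83 + 9×125 = 1133
Denominator = 1×140 + 9×19.1 = 311.9
Vm = 25.3 · ln(3.632) = 25.3 × (1.2898) = 32.63 mV

32.6 mV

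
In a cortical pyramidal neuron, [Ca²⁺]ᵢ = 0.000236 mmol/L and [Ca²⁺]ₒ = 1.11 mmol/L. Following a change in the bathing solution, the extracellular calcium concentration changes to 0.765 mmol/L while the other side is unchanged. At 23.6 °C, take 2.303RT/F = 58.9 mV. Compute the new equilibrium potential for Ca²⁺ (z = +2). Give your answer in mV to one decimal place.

103.4 mV

After the shift: [Ca²⁺]_out = 0.765, [Ca²⁺]_in = 0.000236 mmol/L.
E_new = (58.9/2)·log₁₀(0.765/0.000236) = 29.45 · (3.5107) = 103.39 mV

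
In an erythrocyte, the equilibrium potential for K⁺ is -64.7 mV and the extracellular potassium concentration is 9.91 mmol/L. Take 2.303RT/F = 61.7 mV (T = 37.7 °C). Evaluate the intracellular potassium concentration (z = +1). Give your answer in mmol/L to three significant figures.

111 mmol/L

Nernst: E = (61.7/1) · log₁₀([out]/[in]), so log₁₀([out]/[in]) = -64.7 × 1 / 61.7 = -1.0486.
[out]/[in] = 10^(-1.0486) = 0.08941.
[in] = 9.91 / 0.08941 = 110.8 mmol/L.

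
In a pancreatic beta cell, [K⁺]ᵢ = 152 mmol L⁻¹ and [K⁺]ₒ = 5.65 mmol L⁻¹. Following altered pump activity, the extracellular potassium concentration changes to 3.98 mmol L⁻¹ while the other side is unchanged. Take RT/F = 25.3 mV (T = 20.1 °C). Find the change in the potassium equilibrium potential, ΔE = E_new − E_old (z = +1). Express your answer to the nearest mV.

E_old = (25.3/1)·ln(5.65/152) = -83.29 mV
E_new = (25.3/1)·ln(3.98/152) = -92.16 mV
ΔE = -92.16 − (-83.29) = -8.86 mV

-9 mV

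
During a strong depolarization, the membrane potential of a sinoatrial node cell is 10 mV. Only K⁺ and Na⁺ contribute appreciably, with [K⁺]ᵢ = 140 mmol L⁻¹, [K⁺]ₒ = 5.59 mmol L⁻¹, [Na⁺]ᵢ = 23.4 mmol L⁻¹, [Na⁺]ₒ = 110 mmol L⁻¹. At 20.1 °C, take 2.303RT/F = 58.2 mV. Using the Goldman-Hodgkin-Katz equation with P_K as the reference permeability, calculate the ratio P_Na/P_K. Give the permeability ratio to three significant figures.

2.69

Let α = P_Na/P_K. GHK: Vm = 58.2·log₁₀[(Kₒ + α·Naₒ)/(Kᵢ + α·Naᵢ)].
10^(Vm/58.2) = 10^(10.0/58.2) = 1.4853
So 1.4853·(Kᵢ + α·Naᵢ) = Kₒ + α·Naₒ → α = (1.4853·140.0 − 5.59) / (110.0 − 1.4853·23.4)
α = (207.9 − 5.59) / (110.0 − 34.76) = 202.4/75.24 = 2.689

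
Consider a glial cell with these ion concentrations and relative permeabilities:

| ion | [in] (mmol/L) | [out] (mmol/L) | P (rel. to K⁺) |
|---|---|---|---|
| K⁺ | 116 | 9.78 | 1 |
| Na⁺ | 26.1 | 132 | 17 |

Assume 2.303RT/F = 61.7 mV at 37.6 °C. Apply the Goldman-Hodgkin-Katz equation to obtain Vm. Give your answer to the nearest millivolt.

Vm = 61.7 · log₁₀[(Σ P·[cation]ₒ + Σ P·[anion]ᵢ) / (Σ P·[cation]ᵢ + Σ P·[anion]ₒ)]
Numerator = 1×9.78 + 17×132 = 2254
Denominator = 1×116 + 17×26.1 = 559.7
Vm = 61.7 · log₁₀(4.0268) = 61.7 × (0.6050) = 37.33 mV

37 mV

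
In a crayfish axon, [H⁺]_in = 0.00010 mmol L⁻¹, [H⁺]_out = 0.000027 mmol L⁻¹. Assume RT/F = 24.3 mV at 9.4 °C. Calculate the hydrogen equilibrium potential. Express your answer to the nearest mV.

-32 mV

E = (24.3/z) · ln([H⁺]_out/[H⁺]_in) with z = +1.
= (24.3/1) · ln(0.000027/0.00010) = 24.30 · ln(0.27)
= 24.30 · (-1.3093) = -31.82 mV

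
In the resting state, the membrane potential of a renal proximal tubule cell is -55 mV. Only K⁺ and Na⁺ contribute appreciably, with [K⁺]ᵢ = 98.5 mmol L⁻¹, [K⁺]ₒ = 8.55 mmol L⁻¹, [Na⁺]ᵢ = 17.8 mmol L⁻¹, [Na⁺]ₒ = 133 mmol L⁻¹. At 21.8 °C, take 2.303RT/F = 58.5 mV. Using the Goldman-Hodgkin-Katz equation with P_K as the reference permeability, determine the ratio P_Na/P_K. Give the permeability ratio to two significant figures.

Let α = P_Na/P_K. GHK: Vm = 58.5·log₁₀[(Kₒ + α·Naₒ)/(Kᵢ + α·Naᵢ)].
10^(Vm/58.5) = 10^(-55.0/58.5) = 0.11477
So 0.11477·(Kᵢ + α·Naᵢ) = Kₒ + α·Naₒ → α = (0.11477·98.5 − 8.55) / (133.0 − 0.11477·17.8)
α = (11.3 − 8.55) / (133.0 − 2.043) = 2.755/131 = 0.02104

0.021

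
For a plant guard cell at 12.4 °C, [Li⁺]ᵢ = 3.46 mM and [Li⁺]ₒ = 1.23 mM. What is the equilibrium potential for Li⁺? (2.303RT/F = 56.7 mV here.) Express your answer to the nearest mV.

-25 mV

E = (56.7/z) · log₁₀([Li⁺]_out/[Li⁺]_in) with z = +1.
= (56.7/1) · log₁₀(1.23/3.46) = 56.70 · log₁₀(0.3555)
= 56.70 · (-0.4492) = -25.47 mV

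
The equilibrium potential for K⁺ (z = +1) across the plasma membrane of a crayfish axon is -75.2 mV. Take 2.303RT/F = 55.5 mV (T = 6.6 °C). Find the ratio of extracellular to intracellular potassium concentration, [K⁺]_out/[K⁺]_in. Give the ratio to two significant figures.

0.044

log₁₀([out]/[in]) = E·z/(55.5) = -75.2 × 1 / 55.5 = -1.3550
[out]/[in] = 10^(-1.3550) = 0.04416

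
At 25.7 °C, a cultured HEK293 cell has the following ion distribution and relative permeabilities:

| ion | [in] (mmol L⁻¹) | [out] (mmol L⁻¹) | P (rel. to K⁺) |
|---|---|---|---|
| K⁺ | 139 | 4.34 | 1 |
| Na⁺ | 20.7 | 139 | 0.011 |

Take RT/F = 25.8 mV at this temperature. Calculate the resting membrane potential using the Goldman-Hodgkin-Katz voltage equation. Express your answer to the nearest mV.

-82 mV

Vm = 25.8 · ln[(Σ P·[cation]ₒ + Σ P·[anion]ᵢ) / (Σ P·[cation]ᵢ + Σ P·[anion]ₒ)]
Numerator = 1×4.34 + 0.011×139 = 5.869
Denominator = 1×139 + 0.011×20.7 = 139.2
Vm = 25.8 · ln(0.042154) = 25.8 × (-3.1664) = -81.69 mV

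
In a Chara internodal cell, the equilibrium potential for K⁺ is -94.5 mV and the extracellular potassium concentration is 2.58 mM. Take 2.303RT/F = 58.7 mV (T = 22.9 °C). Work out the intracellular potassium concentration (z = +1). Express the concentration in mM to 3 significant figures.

Nernst: E = (58.7/1) · log₁₀([out]/[in]), so log₁₀([out]/[in]) = -94.5 × 1 / 58.7 = -1.6099.
[out]/[in] = 10^(-1.6099) = 0.02455.
[in] = 2.58 / 0.02455 = 105.1 mM.

105 mM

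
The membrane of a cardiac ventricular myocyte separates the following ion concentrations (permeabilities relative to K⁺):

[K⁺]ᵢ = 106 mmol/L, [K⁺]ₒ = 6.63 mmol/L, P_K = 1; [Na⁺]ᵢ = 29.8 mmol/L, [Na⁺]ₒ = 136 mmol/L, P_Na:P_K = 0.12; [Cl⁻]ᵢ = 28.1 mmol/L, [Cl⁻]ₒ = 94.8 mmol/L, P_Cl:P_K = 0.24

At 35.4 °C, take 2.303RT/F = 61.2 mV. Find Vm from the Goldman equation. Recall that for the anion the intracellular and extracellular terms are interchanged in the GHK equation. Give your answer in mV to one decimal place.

Vm = 61.2 · log₁₀[(Σ P·[cation]ₒ + Σ P·[anion]ᵢ) / (Σ P·[cation]ᵢ + Σ P·[anion]ₒ)]
Numerator = 1×6.63 + 0.12×136 + 0.24×28.1 = 29.69
Denominator = 1×106 + 0.12×29.8 + 0.24×94.8 = 132.3
Vm = 61.2 · log₁₀(0.2244) = 61.2 × (-0.6490) = -39.72 mV

-39.7 mV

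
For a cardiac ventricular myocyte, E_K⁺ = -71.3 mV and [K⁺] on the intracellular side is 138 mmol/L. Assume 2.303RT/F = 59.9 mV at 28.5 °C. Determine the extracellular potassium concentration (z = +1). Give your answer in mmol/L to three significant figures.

Nernst: E = (59.9/1) · log₁₀([out]/[in]), so log₁₀([out]/[in]) = -71.3 × 1 / 59.9 = -1.1903.
[out]/[in] = 10^(-1.1903) = 0.06452.
[out] = 0.06452 × 138 = 8.904 mmol/L.

8.90 mmol/L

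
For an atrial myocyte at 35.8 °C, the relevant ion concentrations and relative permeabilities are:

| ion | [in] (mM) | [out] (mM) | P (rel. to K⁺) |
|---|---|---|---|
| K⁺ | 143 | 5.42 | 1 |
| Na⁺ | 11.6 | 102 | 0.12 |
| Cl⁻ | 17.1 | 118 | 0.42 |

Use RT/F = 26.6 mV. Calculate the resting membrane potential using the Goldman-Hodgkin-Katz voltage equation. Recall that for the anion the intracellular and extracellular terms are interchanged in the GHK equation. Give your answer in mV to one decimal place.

-54.7 mV

Vm = 26.6 · ln[(Σ P·[cation]ₒ + Σ P·[anion]ᵢ) / (Σ P·[cation]ᵢ + Σ P·[anion]ₒ)]
Numerator = 1×5.42 + 0.12×102 + 0.42×17.1 = 24.84
Denominator = 1×143 + 0.12×11.6 + 0.42×118 = 194
Vm = 26.6 · ln(0.12808) = 26.6 × (-2.0551) = -54.66 mV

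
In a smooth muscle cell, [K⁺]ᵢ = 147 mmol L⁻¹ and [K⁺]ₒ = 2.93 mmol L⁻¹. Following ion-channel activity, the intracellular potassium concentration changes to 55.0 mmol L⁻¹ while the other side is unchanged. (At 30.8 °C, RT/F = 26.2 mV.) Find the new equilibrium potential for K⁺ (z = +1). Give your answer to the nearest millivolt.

After the shift: [K⁺]_out = 2.93, [K⁺]_in = 55.0 mmol L⁻¹.
E_new = (26.2/1)·ln(2.93/55.0) = 26.20 · (-2.9323) = -76.83 mV

-77 mV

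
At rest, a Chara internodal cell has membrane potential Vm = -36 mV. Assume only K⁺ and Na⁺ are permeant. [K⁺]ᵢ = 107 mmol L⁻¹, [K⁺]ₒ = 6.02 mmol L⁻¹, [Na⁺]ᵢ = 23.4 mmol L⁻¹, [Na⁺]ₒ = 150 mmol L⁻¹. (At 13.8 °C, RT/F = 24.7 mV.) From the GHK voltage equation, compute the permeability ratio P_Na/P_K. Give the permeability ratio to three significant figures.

0.131

Let α = P_Na/P_K. GHK: Vm = 24.7·ln[(Kₒ + α·Naₒ)/(Kᵢ + α·Naᵢ)].
e^(Vm/24.7) = e^(-36.0/24.7) = 0.23282
So 0.23282·(Kᵢ + α·Naᵢ) = Kₒ + α·Naₒ → α = (0.23282·107.0 − 6.02) / (150.0 − 0.23282·23.4)
α = (24.91 − 6.02) / (150.0 − 5.448) = 18.89/144.6 = 0.1307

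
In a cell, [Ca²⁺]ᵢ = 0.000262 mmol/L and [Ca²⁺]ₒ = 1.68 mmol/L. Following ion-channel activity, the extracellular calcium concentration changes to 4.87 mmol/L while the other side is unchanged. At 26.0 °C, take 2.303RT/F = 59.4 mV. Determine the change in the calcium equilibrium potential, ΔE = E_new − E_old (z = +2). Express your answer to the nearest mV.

E_old = (59.4/2)·log₁₀(1.68/0.000262) = 113.07 mV
E_new = (59.4/2)·log₁₀(4.87/0.000262) = 126.80 mV
ΔE = 126.80 − (113.07) = 13.73 mV

14 mV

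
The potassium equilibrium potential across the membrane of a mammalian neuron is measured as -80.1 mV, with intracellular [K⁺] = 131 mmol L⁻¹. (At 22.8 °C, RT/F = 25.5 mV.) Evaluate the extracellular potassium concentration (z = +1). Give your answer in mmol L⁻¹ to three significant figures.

Nernst: E = (25.5/1) · ln([out]/[in]), so ln([out]/[in]) = -80.1 × 1 / 25.5 = -3.1412.
[out]/[in] = e^(-3.1412) = 0.04323.
[out] = 0.04323 × 131 = 5.663 mmol L⁻¹.

5.66 mmol L⁻¹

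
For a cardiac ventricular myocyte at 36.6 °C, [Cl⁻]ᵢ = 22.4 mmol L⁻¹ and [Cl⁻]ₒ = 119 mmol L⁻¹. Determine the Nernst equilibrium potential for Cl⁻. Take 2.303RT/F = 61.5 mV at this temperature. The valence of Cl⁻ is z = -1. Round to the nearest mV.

-45 mV

E = (61.5/z) · log₁₀([Cl⁻]_out/[Cl⁻]_in) with z = -1.
For an anion, dividing by z = -1 reverses the sign.
= (61.5/-1) · log₁₀(119/22.4) = -61.50 · log₁₀(5.312)
= -61.50 · (0.7253) = -44.61 mV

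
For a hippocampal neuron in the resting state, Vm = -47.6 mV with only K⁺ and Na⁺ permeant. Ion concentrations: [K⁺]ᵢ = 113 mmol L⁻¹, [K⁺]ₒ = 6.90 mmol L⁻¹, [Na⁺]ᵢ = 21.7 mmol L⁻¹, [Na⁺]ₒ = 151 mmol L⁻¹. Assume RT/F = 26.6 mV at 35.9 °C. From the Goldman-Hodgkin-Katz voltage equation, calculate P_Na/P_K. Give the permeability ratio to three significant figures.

0.0813

Let α = P_Na/P_K. GHK: Vm = 26.6·ln[(Kₒ + α·Naₒ)/(Kᵢ + α·Naᵢ)].
e^(Vm/26.6) = e^(-47.6/26.6) = 0.16705
So 0.16705·(Kᵢ + α·Naᵢ) = Kₒ + α·Naₒ → α = (0.16705·113.0 − 6.9) / (151.0 − 0.16705·21.7)
α = (18.88 − 6.9) / (151.0 − 3.625) = 11.98/147.4 = 0.08126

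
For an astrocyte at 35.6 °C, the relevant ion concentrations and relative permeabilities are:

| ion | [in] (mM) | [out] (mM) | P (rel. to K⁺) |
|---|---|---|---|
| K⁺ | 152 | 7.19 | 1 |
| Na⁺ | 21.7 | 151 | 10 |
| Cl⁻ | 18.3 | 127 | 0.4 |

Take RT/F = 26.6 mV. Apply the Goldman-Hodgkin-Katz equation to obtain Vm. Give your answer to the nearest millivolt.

34 mV

Vm = 26.6 · ln[(Σ P·[cation]ₒ + Σ P·[anion]ᵢ) / (Σ P·[cation]ᵢ + Σ P·[anion]ₒ)]
Numerator = 1×7.19 + 10×151 + 0.4×18.3 = 1525
Denominator = 1×152 + 10×21.7 + 0.4×127 = 419.8
Vm = 26.6 · ln(3.6315) = 26.6 × (1.2896) = 34.30 mV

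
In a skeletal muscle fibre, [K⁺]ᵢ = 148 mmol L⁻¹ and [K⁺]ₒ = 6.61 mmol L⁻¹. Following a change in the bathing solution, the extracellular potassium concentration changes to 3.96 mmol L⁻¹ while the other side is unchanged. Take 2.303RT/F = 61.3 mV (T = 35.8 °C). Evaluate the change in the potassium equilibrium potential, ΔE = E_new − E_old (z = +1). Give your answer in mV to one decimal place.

E_old = (61.3/1)·log₁₀(6.61/148) = -82.76 mV
E_new = (61.3/1)·log₁₀(3.96/148) = -96.40 mV
ΔE = -96.40 − (-82.76) = -13.64 mV

-13.6 mV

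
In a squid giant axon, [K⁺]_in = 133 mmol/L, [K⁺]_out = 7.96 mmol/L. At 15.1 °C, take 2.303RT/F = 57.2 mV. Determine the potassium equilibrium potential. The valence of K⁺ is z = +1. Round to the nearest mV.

-70 mV

E = (57.2/z) · log₁₀([K⁺]_out/[K⁺]_in) with z = +1.
= (57.2/1) · log₁₀(7.96/133) = 57.20 · log₁₀(0.05985)
= 57.20 · (-1.2229) = -69.95 mV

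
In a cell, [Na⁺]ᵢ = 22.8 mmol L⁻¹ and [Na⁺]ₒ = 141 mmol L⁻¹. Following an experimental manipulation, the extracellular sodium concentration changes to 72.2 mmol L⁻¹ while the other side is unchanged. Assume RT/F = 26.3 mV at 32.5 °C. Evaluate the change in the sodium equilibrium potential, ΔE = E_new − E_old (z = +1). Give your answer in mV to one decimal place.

-17.6 mV

E_old = (26.3/1)·ln(141/22.8) = 47.92 mV
E_new = (26.3/1)·ln(72.2/22.8) = 30.32 mV
ΔE = 30.32 − (47.92) = -17.60 mV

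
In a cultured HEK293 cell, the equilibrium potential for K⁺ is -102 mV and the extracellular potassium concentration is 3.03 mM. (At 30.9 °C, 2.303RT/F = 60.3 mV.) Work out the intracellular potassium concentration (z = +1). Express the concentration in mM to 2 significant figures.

150 mM

Nernst: E = (60.3/1) · log₁₀([out]/[in]), so log₁₀([out]/[in]) = -102.0 × 1 / 60.3 = -1.6915.
[out]/[in] = 10^(-1.6915) = 0.02035.
[in] = 3.03 / 0.02035 = 148.9 mM.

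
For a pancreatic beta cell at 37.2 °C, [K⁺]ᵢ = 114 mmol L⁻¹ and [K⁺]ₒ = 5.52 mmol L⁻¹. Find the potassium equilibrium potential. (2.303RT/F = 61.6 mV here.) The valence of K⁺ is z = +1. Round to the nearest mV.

-81 mV

E = (61.6/z) · log₁₀([K⁺]_out/[K⁺]_in) with z = +1.
= (61.6/1) · log₁₀(5.52/114) = 61.60 · log₁₀(0.04842)
= 61.60 · (-1.3150) = -81.00 mV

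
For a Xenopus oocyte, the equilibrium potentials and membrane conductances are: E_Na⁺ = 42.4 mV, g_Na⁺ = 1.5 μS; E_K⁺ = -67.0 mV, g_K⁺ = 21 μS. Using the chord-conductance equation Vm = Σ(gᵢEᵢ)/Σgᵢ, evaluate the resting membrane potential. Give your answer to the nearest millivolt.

Σ gᵢEᵢ = 1.5·(42.4) + 21·(-67.0) = -1343.40
Σ gᵢ = 1.5 + 21 = 22.5
Vm = -1343.40 / 22.5 = -59.71 mV

-60 mV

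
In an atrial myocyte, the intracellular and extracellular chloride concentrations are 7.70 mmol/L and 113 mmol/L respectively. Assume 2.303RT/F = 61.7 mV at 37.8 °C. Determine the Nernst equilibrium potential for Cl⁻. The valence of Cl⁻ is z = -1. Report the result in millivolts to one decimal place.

-72.0 mV

E = (61.7/z) · log₁₀([Cl⁻]_out/[Cl⁻]_in) with z = -1.
For an anion, dividing by z = -1 reverses the sign.
= (61.7/-1) · log₁₀(113/7.70) = -61.70 · log₁₀(14.68)
= -61.70 · (1.1666) = -71.98 mV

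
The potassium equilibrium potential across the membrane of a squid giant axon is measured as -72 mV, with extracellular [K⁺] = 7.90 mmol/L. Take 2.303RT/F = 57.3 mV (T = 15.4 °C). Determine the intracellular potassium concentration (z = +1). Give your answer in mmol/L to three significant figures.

Nernst: E = (57.3/1) · log₁₀([out]/[in]), so log₁₀([out]/[in]) = -72.0 × 1 / 57.3 = -1.2565.
[out]/[in] = 10^(-1.2565) = 0.05539.
[in] = 7.90 / 0.05539 = 142.6 mmol/L.

143 mmol/L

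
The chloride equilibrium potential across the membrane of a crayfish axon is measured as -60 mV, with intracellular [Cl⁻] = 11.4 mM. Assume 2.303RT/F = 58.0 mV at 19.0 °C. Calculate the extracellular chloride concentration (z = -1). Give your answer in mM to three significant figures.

123 mM

Nernst: E = (58.0/-1) · log₁₀([out]/[in]), so log₁₀([out]/[in]) = -60.0 × -1 / 58.0 = 1.0345.
[out]/[in] = 10^(1.0345) = 10.83.
[out] = 10.83 × 11.4 = 123.4 mM.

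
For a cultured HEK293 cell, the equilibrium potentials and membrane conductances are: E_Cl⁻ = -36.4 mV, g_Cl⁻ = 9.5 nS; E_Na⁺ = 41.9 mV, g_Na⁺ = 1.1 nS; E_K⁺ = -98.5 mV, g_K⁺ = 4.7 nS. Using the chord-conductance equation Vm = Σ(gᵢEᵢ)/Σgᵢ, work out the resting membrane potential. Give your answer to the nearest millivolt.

-50 mV

Σ gᵢEᵢ = 9.5·(-36.4) + 1.1·(41.9) + 4.7·(-98.5) = -762.66
Σ gᵢ = 9.5 + 1.1 + 4.7 = 15.3
Vm = -762.66 / 15.3 = -49.85 mV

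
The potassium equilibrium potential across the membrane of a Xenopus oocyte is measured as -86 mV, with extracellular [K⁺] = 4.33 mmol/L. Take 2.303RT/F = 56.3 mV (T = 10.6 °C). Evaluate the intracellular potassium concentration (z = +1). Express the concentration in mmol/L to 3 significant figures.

Nernst: E = (56.3/1) · log₁₀([out]/[in]), so log₁₀([out]/[in]) = -86.0 × 1 / 56.3 = -1.5275.
[out]/[in] = 10^(-1.5275) = 0.02968.
[in] = 4.33 / 0.02968 = 145.9 mmol/L.

146 mmol/L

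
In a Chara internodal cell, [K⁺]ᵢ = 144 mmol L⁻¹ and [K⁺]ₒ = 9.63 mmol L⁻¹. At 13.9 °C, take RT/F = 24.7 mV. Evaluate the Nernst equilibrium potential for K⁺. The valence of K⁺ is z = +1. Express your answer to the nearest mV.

-67 mV

E = (24.7/z) · ln([K⁺]_out/[K⁺]_in) with z = +1.
= (24.7/1) · ln(9.63/144) = 24.70 · ln(0.06688)
= 24.70 · (-2.7049) = -66.81 mV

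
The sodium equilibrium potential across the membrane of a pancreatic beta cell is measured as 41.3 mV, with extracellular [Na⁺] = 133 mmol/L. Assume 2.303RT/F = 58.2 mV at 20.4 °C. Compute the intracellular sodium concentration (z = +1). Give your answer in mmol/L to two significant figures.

26 mmol/L

Nernst: E = (58.2/1) · log₁₀([out]/[in]), so log₁₀([out]/[in]) = 41.3 × 1 / 58.2 = 0.7096.
[out]/[in] = 10^(0.7096) = 5.124.
[in] = 133 / 5.124 = 25.96 mmol/L.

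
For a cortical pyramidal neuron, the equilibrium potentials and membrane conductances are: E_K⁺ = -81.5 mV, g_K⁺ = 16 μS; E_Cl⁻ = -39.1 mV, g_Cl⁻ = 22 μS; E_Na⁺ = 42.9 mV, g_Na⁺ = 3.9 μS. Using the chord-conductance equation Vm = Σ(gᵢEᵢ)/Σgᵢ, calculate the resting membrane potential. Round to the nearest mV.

Σ gᵢEᵢ = 16·(-81.5) + 22·(-39.1) + 3.9·(42.9) = -1996.89
Σ gᵢ = 16 + 22 + 3.9 = 41.9
Vm = -1996.89 / 41.9 = -47.66 mV

-48 mV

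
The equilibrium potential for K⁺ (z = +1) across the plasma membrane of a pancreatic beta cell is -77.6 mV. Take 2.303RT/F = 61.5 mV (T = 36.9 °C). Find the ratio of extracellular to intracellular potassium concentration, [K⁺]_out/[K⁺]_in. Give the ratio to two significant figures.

0.055

log₁₀([out]/[in]) = E·z/(61.5) = -77.6 × 1 / 61.5 = -1.2618
[out]/[in] = 10^(-1.2618) = 0.05473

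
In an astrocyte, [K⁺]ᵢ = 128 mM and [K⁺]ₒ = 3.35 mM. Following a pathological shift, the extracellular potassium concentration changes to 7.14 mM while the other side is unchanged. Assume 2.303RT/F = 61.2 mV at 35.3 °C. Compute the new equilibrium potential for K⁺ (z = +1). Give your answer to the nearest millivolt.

After the shift: [K⁺]_out = 7.14, [K⁺]_in = 128 mM.
E_new = (61.2/1)·log₁₀(7.14/128) = 61.20 · (-1.2535) = -76.71 mV

-77 mV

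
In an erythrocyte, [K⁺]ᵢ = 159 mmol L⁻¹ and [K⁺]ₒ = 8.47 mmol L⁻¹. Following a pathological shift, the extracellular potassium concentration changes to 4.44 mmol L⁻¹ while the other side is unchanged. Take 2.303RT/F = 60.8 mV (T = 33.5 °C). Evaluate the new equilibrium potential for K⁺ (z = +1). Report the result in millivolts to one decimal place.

-94.5 mV

After the shift: [K⁺]_out = 4.44, [K⁺]_in = 159 mmol L⁻¹.
E_new = (60.8/1)·log₁₀(4.44/159) = 60.80 · (-1.5540) = -94.48 mV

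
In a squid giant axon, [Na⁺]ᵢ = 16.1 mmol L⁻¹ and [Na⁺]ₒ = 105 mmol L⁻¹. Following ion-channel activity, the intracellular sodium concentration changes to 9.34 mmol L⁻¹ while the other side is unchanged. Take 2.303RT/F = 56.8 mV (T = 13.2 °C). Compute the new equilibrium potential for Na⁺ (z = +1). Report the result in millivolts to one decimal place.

After the shift: [Na⁺]_out = 105, [Na⁺]_in = 9.34 mmol L⁻¹.
E_new = (56.8/1)·log₁₀(105/9.34) = 56.80 · (1.0508) = 59.69 mV

59.7 mV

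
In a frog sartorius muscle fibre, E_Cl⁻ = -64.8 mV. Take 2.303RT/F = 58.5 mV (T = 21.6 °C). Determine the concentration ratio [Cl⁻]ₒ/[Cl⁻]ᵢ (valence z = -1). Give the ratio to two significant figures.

log₁₀([out]/[in]) = E·z/(58.5) = -64.8 × -1 / 58.5 = 1.1077
[out]/[in] = 10^(1.1077) = 12.81

13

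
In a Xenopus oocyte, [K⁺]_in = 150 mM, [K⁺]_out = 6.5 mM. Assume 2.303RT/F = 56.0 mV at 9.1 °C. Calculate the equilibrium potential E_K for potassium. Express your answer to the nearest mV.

E = (56.0/z) · log₁₀([K⁺]_out/[K⁺]_in) with z = +1.
= (56.0/1) · log₁₀(6.5/150) = 56.00 · log₁₀(0.04333)
= 56.00 · (-1.3632) = -76.34 mV

-76 mV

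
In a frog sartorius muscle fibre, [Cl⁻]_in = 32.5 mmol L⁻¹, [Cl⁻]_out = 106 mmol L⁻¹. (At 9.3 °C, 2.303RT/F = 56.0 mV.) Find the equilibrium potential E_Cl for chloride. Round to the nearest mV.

-29 mV

E = (56.0/z) · log₁₀([Cl⁻]_out/[Cl⁻]_in) with z = -1.
For an anion, dividing by z = -1 reverses the sign.
= (56.0/-1) · log₁₀(106/32.5) = -56.00 · log₁₀(3.262)
= -56.00 · (0.5134) = -28.75 mV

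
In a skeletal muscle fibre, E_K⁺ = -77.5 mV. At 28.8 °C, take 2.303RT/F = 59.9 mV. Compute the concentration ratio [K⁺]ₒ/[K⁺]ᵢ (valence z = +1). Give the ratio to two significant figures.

log₁₀([out]/[in]) = E·z/(59.9) = -77.5 × 1 / 59.9 = -1.2938
[out]/[in] = 10^(-1.2938) = 0.05084

0.051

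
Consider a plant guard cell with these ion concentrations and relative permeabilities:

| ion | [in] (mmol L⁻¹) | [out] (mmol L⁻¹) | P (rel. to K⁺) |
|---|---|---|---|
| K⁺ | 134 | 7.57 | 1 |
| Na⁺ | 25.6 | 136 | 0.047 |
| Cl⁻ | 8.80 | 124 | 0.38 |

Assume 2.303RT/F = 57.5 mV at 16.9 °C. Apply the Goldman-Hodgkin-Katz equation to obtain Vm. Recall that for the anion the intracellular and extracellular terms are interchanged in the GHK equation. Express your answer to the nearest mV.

-59 mV

Vm = 57.5 · log₁₀[(Σ P·[cation]ₒ + Σ P·[anion]ᵢ) / (Σ P·[cation]ᵢ + Σ P·[anion]ₒ)]
Numerator = 1×7.57 + 0.047×136 + 0.38×8.80 = 17.31
Denominator = 1×134 + 0.047×25.6 + 0.38×124 = 182.3
Vm = 57.5 · log₁₀(0.094919) = 57.5 × (-1.0226) = -58.80 mV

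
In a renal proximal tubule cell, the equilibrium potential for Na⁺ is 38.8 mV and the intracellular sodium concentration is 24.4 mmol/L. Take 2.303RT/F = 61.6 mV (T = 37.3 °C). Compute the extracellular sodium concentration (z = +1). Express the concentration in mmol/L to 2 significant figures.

Nernst: E = (61.6/1) · log₁₀([out]/[in]), so log₁₀([out]/[in]) = 38.8 × 1 / 61.6 = 0.6299.
[out]/[in] = 10^(0.6299) = 4.265.
[out] = 4.265 × 24.4 = 104.1 mmol/L.

100 mmol/L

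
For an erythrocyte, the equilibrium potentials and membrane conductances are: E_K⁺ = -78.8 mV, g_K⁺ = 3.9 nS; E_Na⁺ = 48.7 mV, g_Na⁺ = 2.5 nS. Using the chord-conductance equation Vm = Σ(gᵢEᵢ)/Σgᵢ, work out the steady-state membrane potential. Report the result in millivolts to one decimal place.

Σ gᵢEᵢ = 3.9·(-78.8) + 2.5·(48.7) = -185.57
Σ gᵢ = 3.9 + 2.5 = 6.4
Vm = -185.57 / 6.4 = -29.00 mV

-29.0 mV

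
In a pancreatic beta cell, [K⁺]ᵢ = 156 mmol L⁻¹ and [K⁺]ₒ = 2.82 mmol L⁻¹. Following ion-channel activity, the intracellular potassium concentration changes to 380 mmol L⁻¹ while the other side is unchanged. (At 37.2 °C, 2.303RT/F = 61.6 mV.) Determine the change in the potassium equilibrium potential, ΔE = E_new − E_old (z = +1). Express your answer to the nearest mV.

E_old = (61.6/1)·log₁₀(2.82/156) = -107.36 mV
E_new = (61.6/1)·log₁₀(2.82/380) = -131.18 mV
ΔE = -131.18 − (-107.36) = -23.82 mV

-24 mV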